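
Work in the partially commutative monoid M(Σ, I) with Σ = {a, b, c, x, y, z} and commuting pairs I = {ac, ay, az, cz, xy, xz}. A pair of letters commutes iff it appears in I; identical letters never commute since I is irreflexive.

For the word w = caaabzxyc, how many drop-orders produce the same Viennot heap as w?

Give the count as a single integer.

12

piece 0:c — minimal
piece 1:a — minimal
piece 2:a rests on {1:a}
piece 3:a rests on {2:a}
piece 4:b rests on {0:c, 3:a}
piece 5:z rests on {4:b}
piece 6:x rests on {4:b}
piece 7:y rests on {5:z}
piece 8:c rests on {6:x, 7:y}
minimal pieces: {0:c, 1:a}
ways to finish when only these pieces remain (= sum over removing one remaining piece with nothing left below it):
  1 left: {8}→1
  2 left: {6,8}→1  {7,8}→1
  3 left: {5,7,8}→1  {6,7,8}→2
  4 left: {5,6,7,8}→3
  5 left: {4,5,6,7,8}→3
  6 left: {0,4,5,6,7,8}→3  {3,4,5,6,7,8}→3
  7 left: {0,3,4,5,6,7,8}→6  {2,3,4,5,6,7,8}→3
  placing 0:c first → 3 extensions
  placing 1:a first → 9 extensions
total linear extensions = 12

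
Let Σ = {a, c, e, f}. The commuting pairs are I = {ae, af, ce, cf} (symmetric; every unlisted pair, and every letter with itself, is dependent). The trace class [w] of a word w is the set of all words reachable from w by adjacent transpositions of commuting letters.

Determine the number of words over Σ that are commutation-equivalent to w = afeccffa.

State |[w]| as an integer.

70

piece 0:a — minimal
piece 1:f — minimal
piece 2:e rests on {1:f}
piece 3:c rests on {0:a}
piece 4:c rests on {3:c}
piece 5:f rests on {2:e}
piece 6:f rests on {5:f}
piece 7:a rests on {4:c}
minimal pieces: {0:a, 1:f}
ways to finish when only these pieces remain (= sum over removing one remaining piece with nothing left below it):
  1 left: {6}→1  {7}→1
  2 left: {4,7}→1  {5,6}→1  {6,7}→2
  3 left: {2,5,6}→1  {3,4,7}→1  {4,6,7}→3  {5,6,7}→3
  4 left: {0,3,4,7}→1  {1,2,5,6}→1  {2,5,6,7}→4  {3,4,6,7}→4  {4,5,6,7}→6
  5 left: {0,3,4,6,7}→5  {1,2,5,6,7}→5  {2,4,5,6,7}→10  {3,4,5,6,7}→10
  6 left: {0,3,4,5,6,7}→15  {1,2,4,5,6,7}→15  {2,3,4,5,6,7}→20
  placing 0:a first → 35 extensions
  placing 1:f first → 35 extensions
total linear extensions = 70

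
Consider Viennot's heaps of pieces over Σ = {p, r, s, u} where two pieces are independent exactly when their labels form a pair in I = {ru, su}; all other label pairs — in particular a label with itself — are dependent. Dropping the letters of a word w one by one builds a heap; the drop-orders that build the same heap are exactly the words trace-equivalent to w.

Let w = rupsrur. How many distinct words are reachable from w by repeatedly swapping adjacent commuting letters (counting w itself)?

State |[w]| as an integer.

piece 0:r — minimal
piece 1:u — minimal
piece 2:p rests on {0:r, 1:u}
piece 3:s rests on {2:p}
piece 4:r rests on {3:s}
piece 5:u rests on {2:p}
piece 6:r rests on {4:r}
minimal pieces: {0:r, 1:u}
ways to finish when only these pieces remain (= sum over removing one remaining piece with nothing left below it):
  1 left: {5}→1  {6}→1
  2 left: {4,6}→1  {5,6}→2
  3 left: {3,4,6}→1  {4,5,6}→3
  4 left: {3,4,5,6}→4
  5 left: {2,3,4,5,6}→4
  placing 0:r first → 4 extensions
  placing 1:u first → 4 extensions
total linear extensions = 8

8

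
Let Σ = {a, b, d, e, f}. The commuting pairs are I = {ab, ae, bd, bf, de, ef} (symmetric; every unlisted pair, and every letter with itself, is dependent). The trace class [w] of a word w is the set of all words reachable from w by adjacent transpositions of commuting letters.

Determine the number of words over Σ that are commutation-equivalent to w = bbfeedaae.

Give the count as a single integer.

piece 0:b — minimal
piece 1:b rests on {0:b}
piece 2:f — minimal
piece 3:e rests on {1:b}
piece 4:e rests on {3:e}
piece 5:d rests on {2:f}
piece 6:a rests on {5:d}
piece 7:a rests on {6:a}
piece 8:e rests on {4:e}
minimal pieces: {0:b, 2:f}
ways to finish when only these pieces remain (= sum over removing one remaining piece with nothing left below it):
  1 left: {7}→1  {8}→1
  2 left: {4,8}→1  {6,7}→1  {7,8}→2
  3 left: {3,4,8}→1  {4,7,8}→3  {5,6,7}→1  {6,7,8}→3
  4 left: {1,3,4,8}→1  {2,5,6,7}→1  {3,4,7,8}→4  {4,6,7,8}→6  {5,6,7,8}→4
  5 left: {0,1,3,4,8}→1  {1,3,4,7,8}→5  {2,5,6,7,8}→5  {3,4,6,7,8}→10  {4,5,6,7,8}→10
  6 left: {0,1,3,4,7,8}→6  {1,3,4,6,7,8}→15  {2,4,5,6,7,8}→15  {3,4,5,6,7,8}→20
  7 left: {0,1,3,4,6,7,8}→21  {1,3,4,5,6,7,8}→35  {2,3,4,5,6,7,8}→35
  placing 0:b first → 70 extensions
  placing 2:f first → 56 extensions
total linear extensions = 126

126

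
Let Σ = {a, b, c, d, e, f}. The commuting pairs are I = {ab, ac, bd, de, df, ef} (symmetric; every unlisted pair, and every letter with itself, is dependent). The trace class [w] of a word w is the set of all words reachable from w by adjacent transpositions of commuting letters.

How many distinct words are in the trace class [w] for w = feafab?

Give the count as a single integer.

drop 0:f onto floor
drop 1:e onto floor
drop 2:a onto {0:f, 1:e}
drop 3:f onto {2:a}
drop 4:a onto {3:f}
drop 5:b onto {3:f}
ground layer = {0:f, 1:e}
drop-orders for the pieces not yet dropped (sum over which currently-grounded one goes next):
  1 to go: {4} 1  {5} 1
  2 to go: {4,5} 2
  3 to go: {3,4,5} 2
  4 to go: {2,3,4,5} 2
  if 0:f drops first: 2 orders
  if 1:e drops first: 2 orders
heap linearizations: 4

4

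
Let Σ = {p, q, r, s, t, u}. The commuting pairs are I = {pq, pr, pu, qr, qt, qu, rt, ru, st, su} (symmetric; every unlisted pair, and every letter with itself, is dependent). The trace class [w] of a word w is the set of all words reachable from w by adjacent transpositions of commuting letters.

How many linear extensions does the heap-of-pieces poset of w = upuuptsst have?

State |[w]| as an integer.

105

piece 0:u — minimal
piece 1:p — minimal
piece 2:u rests on {0:u}
piece 3:u rests on {2:u}
piece 4:p rests on {1:p}
piece 5:t rests on {3:u, 4:p}
piece 6:s rests on {4:p}
piece 7:s rests on {6:s}
piece 8:t rests on {5:t}
minimal pieces: {0:u, 1:p}
ways to finish when only these pieces remain (= sum over removing one remaining piece with nothing left below it):
  1 left: {7}→1  {8}→1
  2 left: {5,8}→1  {6,7}→1  {7,8}→2
  3 left: {3,5,8}→1  {5,7,8}→3  {6,7,8}→3
  4 left: {2,3,5,8}→1  {3,5,7,8}→4  {5,6,7,8}→6
  5 left: {0,2,3,5,8}→1  {2,3,5,7,8}→5  {3,5,6,7,8}→10  {4,5,6,7,8}→6
  6 left: {0,2,3,5,7,8}→6  {1,4,5,6,7,8}→6  {2,3,5,6,7,8}→15  {3,4,5,6,7,8}→16
  7 left: {0,2,3,5,6,7,8}→21  {1,3,4,5,6,7,8}→22  {2,3,4,5,6,7,8}→31
  placing 0:u first → 53 extensions
  placing 1:p first → 52 extensions
total linear extensions = 105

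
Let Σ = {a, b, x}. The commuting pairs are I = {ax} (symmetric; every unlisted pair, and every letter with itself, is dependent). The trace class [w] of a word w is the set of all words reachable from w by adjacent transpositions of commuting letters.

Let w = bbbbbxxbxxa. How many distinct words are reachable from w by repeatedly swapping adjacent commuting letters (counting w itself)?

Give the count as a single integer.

drop 0:b onto floor
drop 1:b onto {0:b}
drop 2:b onto {1:b}
drop 3:b onto {2:b}
drop 4:b onto {3:b}
drop 5:x onto {4:b}
drop 6:x onto {5:x}
drop 7:b onto {6:x}
drop 8:x onto {7:b}
drop 9:x onto {8:x}
drop 10:a onto {7:b}
ground layer = {0:b}
drop-orders for the pieces not yet dropped (sum over which currently-grounded one goes next):
  1 to go: {9} 1  {10} 1
  2 to go: {8,9} 1  {9,10} 2
  3 to go: {8,9,10} 3
  4 to go: {7,8,9,10} 3
  5 to go: {6,7,8,9,10} 3
  6 to go: {5,6,7,8,9,10} 3
  7 to go: {4,5,6,7,8,9,10} 3
  8 to go: {3,4,5,6,7,8,9,10} 3
  9 to go: {2,3,4,5,6,7,8,9,10} 3
  if 0:b drops first: 3 orders

3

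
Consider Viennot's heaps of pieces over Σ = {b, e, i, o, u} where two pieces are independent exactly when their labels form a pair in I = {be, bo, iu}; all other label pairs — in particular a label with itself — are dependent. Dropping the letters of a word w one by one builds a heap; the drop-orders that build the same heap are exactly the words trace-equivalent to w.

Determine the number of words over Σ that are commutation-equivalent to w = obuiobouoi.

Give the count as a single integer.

12

drop 0:o onto floor
drop 1:b onto floor
drop 2:u onto {0:o, 1:b}
drop 3:i onto {0:o, 1:b}
drop 4:o onto {2:u, 3:i}
drop 5:b onto {2:u, 3:i}
drop 6:o onto {4:o}
drop 7:u onto {5:b, 6:o}
drop 8:o onto {7:u}
drop 9:i onto {8:o}
ground layer = {0:o, 1:b}
drop-orders for the pieces not yet dropped (sum over which currently-grounded one goes next):
  1 to go: {9} 1
  2 to go: {8,9} 1
  3 to go: {7,8,9} 1
  4 to go: {5,7,8,9} 1  {6,7,8,9} 1
  5 to go: {4,6,7,8,9} 1  {5,6,7,8,9} 2
  6 to go: {4,5,6,7,8,9} 3
  7 to go: {2,4,5,6,7,8,9} 3  {3,4,5,6,7,8,9} 3
  8 to go: {2,3,4,5,6,7,8,9} 6
  if 0:o drops first: 6 orders
  if 1:b drops first: 6 orders
heap linearizations: 12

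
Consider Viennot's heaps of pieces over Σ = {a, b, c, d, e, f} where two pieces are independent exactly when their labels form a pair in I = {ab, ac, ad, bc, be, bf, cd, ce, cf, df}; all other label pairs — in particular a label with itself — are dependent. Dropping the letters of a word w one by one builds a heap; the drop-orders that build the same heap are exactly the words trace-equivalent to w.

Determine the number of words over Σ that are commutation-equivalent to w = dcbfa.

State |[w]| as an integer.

30

#0=d has no predecessor
#1=c has no predecessor
#2=b depends on [0:d]
#3=f has no predecessor
#4=a depends on [3:f]
sources: [0:d, 1:c, 3:f]
N(rest) = Σ N(rest − s) over sources s of rest; N(one piece) = 1:
  size 1 → [1]=1  [2]=1  [4]=1
  size 2 → [0,2]=1  [1,2]=2  [1,4]=2  [2,4]=2  [3,4]=1
  size 3 → [0,1,2]=3  [0,2,4]=3  [1,2,4]=6  [1,3,4]=3  [2,3,4]=3
  first=0(d) contributes 12
  first=1(c) contributes 6
  first=3(f) contributes 12
|[w]| = 30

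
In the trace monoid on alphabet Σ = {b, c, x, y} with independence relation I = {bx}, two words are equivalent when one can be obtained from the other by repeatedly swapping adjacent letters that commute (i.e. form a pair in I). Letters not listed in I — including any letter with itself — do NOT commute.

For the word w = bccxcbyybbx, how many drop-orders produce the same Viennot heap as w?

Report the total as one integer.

3

0(b) covers ∅
1(c) covers 0:b
2(c) covers 1:c
3(x) covers 2:c
4(c) covers 3:x
5(b) covers 4:c
6(y) covers 5:b
7(y) covers 6:y
8(b) covers 7:y
9(b) covers 8:b
10(x) covers 7:y
floor of heap: 0:b
completions by unplaced set U, small U first (add the entries for U minus each lowest piece of U):
  |U|=1: {9}:1  {10}:1
  |U|=2: {8,9}:1  {9,10}:2
  |U|=3: {8,9,10}:3
  |U|=4: {7,8,9,10}:3
  |U|=5: {6,7,8,9,10}:3
  |U|=6: {5,6,7,8,9,10}:3
  |U|=7: {4,5,6,7,8,9,10}:3
  |U|=8: {3,4,5,6,7,8,9,10}:3
  |U|=9: {2,3,4,5,6,7,8,9,10}:3
  start at 0(b): 3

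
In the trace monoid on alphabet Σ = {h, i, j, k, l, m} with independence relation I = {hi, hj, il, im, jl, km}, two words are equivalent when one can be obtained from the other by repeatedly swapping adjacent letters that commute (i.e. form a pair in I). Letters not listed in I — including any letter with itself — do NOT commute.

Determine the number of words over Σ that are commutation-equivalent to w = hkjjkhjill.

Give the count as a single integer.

10

#0=h has no predecessor
#1=k depends on [0:h]
#2=j depends on [1:k]
#3=j depends on [2:j]
#4=k depends on [3:j]
#5=h depends on [4:k]
#6=j depends on [4:k]
#7=i depends on [6:j]
#8=l depends on [5:h]
#9=l depends on [8:l]
sources: [0:h]
N(rest) = Σ N(rest − s) over sources s of rest; N(one piece) = 1:
  size 1 → [7]=1  [9]=1
  size 2 → [6,7]=1  [7,9]=2  [8,9]=1
  size 3 → [5,8,9]=1  [6,7,9]=3  [7,8,9]=3
  size 4 → [5,7,8,9]=4  [6,7,8,9]=6
  size 5 → [5,6,7,8,9]=10
  size 6 → [4,5,6,7,8,9]=10
  size 7 → [3,4,5,6,7,8,9]=10
  size 8 → [2,3,4,5,6,7,8,9]=10
  first=0(h) contributes 10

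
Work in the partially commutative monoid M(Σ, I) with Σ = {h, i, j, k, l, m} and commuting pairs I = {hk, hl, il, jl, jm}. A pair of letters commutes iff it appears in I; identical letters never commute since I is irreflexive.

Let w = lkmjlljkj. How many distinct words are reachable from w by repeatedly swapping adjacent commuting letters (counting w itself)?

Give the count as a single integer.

#0=l has no predecessor
#1=k depends on [0:l]
#2=m depends on [1:k]
#3=j depends on [1:k]
#4=l depends on [2:m]
#5=l depends on [4:l]
#6=j depends on [3:j]
#7=k depends on [5:l, 6:j]
#8=j depends on [7:k]
sources: [0:l]
N(rest) = Σ N(rest − s) over sources s of rest; N(one piece) = 1:
  size 1 → [8]=1
  size 2 → [7,8]=1
  size 3 → [5,7,8]=1  [6,7,8]=1
  size 4 → [3,6,7,8]=1  [4,5,7,8]=1  [5,6,7,8]=2
  size 5 → [2,4,5,7,8]=1  [3,5,6,7,8]=3  [4,5,6,7,8]=3
  size 6 → [2,4,5,6,7,8]=4  [3,4,5,6,7,8]=6
  size 7 → [2,3,4,5,6,7,8]=10
  first=0(l) contributes 10

10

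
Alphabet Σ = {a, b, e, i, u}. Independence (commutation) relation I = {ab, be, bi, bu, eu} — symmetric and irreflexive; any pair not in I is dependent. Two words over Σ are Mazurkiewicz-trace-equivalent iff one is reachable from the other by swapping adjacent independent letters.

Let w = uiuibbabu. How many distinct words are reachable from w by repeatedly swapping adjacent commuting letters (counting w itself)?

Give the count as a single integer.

piece 0:u — minimal
piece 1:i rests on {0:u}
piece 2:u rests on {1:i}
piece 3:i rests on {2:u}
piece 4:b — minimal
piece 5:b rests on {4:b}
piece 6:a rests on {3:i}
piece 7:b rests on {5:b}
piece 8:u rests on {6:a}
minimal pieces: {0:u, 4:b}
ways to finish when only these pieces remain (= sum over removing one remaining piece with nothing left below it):
  1 left: {7}→1  {8}→1
  2 left: {5,7}→1  {6,8}→1  {7,8}→2
  3 left: {3,6,8}→1  {4,5,7}→1  {5,7,8}→3  {6,7,8}→3
  4 left: {2,3,6,8}→1  {3,6,7,8}→4  {4,5,7,8}→4  {5,6,7,8}→6
  5 left: {1,2,3,6,8}→1  {2,3,6,7,8}→5  {3,5,6,7,8}→10  {4,5,6,7,8}→10
  6 left: {0,1,2,3,6,8}→1  {1,2,3,6,7,8}→6  {2,3,5,6,7,8}→15  {3,4,5,6,7,8}→20
  7 left: {0,1,2,3,6,7,8}→7  {1,2,3,5,6,7,8}→21  {2,3,4,5,6,7,8}→35
  placing 0:u first → 56 extensions
  placing 4:b first → 28 extensions
total linear extensions = 84

84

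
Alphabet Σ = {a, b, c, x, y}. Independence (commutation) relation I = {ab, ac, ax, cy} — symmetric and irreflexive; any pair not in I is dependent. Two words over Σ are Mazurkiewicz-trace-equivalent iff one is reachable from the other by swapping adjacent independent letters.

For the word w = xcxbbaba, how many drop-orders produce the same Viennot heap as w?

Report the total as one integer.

0(x) covers ∅
1(c) covers 0:x
2(x) covers 1:c
3(b) covers 2:x
4(b) covers 3:b
5(a) covers ∅
6(b) covers 4:b
7(a) covers 5:a
floor of heap: 0:x, 5:a
completions by unplaced set U, small U first (add the entries for U minus each lowest piece of U):
  |U|=1: {6}:1  {7}:1
  |U|=2: {4,6}:1  {5,7}:1  {6,7}:2
  |U|=3: {3,4,6}:1  {4,6,7}:3  {5,6,7}:3
  |U|=4: {2,3,4,6}:1  {3,4,6,7}:4  {4,5,6,7}:6
  |U|=5: {1,2,3,4,6}:1  {2,3,4,6,7}:5  {3,4,5,6,7}:10
  |U|=6: {0,1,2,3,4,6}:1  {1,2,3,4,6,7}:6  {2,3,4,5,6,7}:15
  start at 0(x): 21
  start at 5(a): 7
sum over floor = 28

28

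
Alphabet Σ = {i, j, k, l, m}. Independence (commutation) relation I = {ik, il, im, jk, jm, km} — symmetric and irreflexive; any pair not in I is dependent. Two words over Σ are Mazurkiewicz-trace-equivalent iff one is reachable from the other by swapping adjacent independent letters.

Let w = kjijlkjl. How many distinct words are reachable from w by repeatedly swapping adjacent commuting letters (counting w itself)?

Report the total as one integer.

piece 0:k — minimal
piece 1:j — minimal
piece 2:i rests on {1:j}
piece 3:j rests on {2:i}
piece 4:l rests on {0:k, 3:j}
piece 5:k rests on {4:l}
piece 6:j rests on {4:l}
piece 7:l rests on {5:k, 6:j}
minimal pieces: {0:k, 1:j}
ways to finish when only these pieces remain (= sum over removing one remaining piece with nothing left below it):
  1 left: {7}→1
  2 left: {5,7}→1  {6,7}→1
  3 left: {5,6,7}→2
  4 left: {4,5,6,7}→2
  5 left: {0,4,5,6,7}→2  {3,4,5,6,7}→2
  6 left: {0,3,4,5,6,7}→4  {2,3,4,5,6,7}→2
  placing 0:k first → 2 extensions
  placing 1:j first → 6 extensions
total linear extensions = 8

8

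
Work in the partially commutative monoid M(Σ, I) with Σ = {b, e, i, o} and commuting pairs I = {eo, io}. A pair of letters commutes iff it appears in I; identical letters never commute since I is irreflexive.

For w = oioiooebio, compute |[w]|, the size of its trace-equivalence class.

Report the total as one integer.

0(o) covers ∅
1(i) covers ∅
2(o) covers 0:o
3(i) covers 1:i
4(o) covers 2:o
5(o) covers 4:o
6(e) covers 3:i
7(b) covers 5:o, 6:e
8(i) covers 7:b
9(o) covers 7:b
floor of heap: 0:o, 1:i
completions by unplaced set U, small U first (add the entries for U minus each lowest piece of U):
  |U|=1: {8}:1  {9}:1
  |U|=2: {8,9}:2
  |U|=3: {7,8,9}:2
  |U|=4: {5,7,8,9}:2  {6,7,8,9}:2
  |U|=5: {3,6,7,8,9}:2  {4,5,7,8,9}:2  {5,6,7,8,9}:4
  |U|=6: {1,3,6,7,8,9}:2  {2,4,5,7,8,9}:2  {3,5,6,7,8,9}:6  {4,5,6,7,8,9}:6
  |U|=7: {0,2,4,5,7,8,9}:2  {1,3,5,6,7,8,9}:8  {2,4,5,6,7,8,9}:8  {3,4,5,6,7,8,9}:12
  |U|=8: {0,2,4,5,6,7,8,9}:10  {1,3,4,5,6,7,8,9}:20  {2,3,4,5,6,7,8,9}:20
  start at 0(o): 40
  start at 1(i): 30
sum over floor = 70

70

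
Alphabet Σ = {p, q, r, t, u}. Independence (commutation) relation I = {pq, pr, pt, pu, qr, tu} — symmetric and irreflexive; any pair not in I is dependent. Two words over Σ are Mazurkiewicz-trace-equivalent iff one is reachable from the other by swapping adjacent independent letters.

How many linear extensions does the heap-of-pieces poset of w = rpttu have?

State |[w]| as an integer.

15

drop 0:r onto floor
drop 1:p onto floor
drop 2:t onto {0:r}
drop 3:t onto {2:t}
drop 4:u onto {0:r}
ground layer = {0:r, 1:p}
drop-orders for the pieces not yet dropped (sum over which currently-grounded one goes next):
  1 to go: {1} 1  {3} 1  {4} 1
  2 to go: {1,3} 2  {1,4} 2  {2,3} 1  {3,4} 2
  3 to go: {1,2,3} 3  {1,3,4} 6  {2,3,4} 3
  if 0:r drops first: 12 orders
  if 1:p drops first: 3 orders
heap linearizations: 15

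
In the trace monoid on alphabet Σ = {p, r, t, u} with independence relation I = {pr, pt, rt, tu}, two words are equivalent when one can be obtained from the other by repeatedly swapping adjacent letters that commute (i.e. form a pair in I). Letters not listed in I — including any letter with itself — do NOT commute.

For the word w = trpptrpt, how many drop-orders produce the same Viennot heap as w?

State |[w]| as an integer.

#0=t has no predecessor
#1=r has no predecessor
#2=p has no predecessor
#3=p depends on [2:p]
#4=t depends on [0:t]
#5=r depends on [1:r]
#6=p depends on [3:p]
#7=t depends on [4:t]
sources: [0:t, 1:r, 2:p]
N(rest) = Σ N(rest − s) over sources s of rest; N(one piece) = 1:
  size 1 → [5]=1  [6]=1  [7]=1
  size 2 → [1,5]=1  [3,6]=1  [4,7]=1  [5,6]=2  [5,7]=2  [6,7]=2
  size 3 → [0,4,7]=1  [1,5,6]=3  [1,5,7]=3  [2,3,6]=1  [3,5,6]=3  [3,6,7]=3  [4,5,7]=3  [4,6,7]=3  [5,6,7]=6
  size 4 → [0,4,5,7]=4  [0,4,6,7]=4  [1,3,5,6]=6  [1,4,5,7]=6  [1,5,6,7]=12  [2,3,5,6]=4  [2,3,6,7]=4  [3,4,6,7]=6  [3,5,6,7]=12  [4,5,6,7]=12
  size 5 → [0,1,4,5,7]=10  [0,3,4,6,7]=10  [0,4,5,6,7]=20  [1,2,3,5,6]=10  [1,3,5,6,7]=30  [1,4,5,6,7]=30  [2,3,4,6,7]=10  [2,3,5,6,7]=20  [3,4,5,6,7]=30
  size 6 → [0,1,4,5,6,7]=60  [0,2,3,4,6,7]=20  [0,3,4,5,6,7]=60  [1,2,3,5,6,7]=60  [1,3,4,5,6,7]=90  [2,3,4,5,6,7]=60
  first=0(t) contributes 210
  first=1(r) contributes 140
  first=2(p) contributes 210
|[w]| = 560

560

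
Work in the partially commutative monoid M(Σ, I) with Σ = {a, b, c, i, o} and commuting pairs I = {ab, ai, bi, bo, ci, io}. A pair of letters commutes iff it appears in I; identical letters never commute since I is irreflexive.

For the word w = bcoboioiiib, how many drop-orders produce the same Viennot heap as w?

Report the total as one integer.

3300

piece 0:b — minimal
piece 1:c rests on {0:b}
piece 2:o rests on {1:c}
piece 3:b rests on {1:c}
piece 4:o rests on {2:o}
piece 5:i — minimal
piece 6:o rests on {4:o}
piece 7:i rests on {5:i}
piece 8:i rests on {7:i}
piece 9:i rests on {8:i}
piece 10:b rests on {3:b}
minimal pieces: {0:b, 5:i}
ways to finish when only these pieces remain (= sum over removing one remaining piece with nothing left below it):
  1 left: {6}→1  {9}→1  {10}→1
  2 left: {3,10}→1  {4,6}→1  {6,9}→2  {6,10}→2  {8,9}→1  {9,10}→2
  3 left: {2,4,6}→1  {3,6,10}→3  {3,9,10}→3  {4,6,9}→3  {4,6,10}→3  {6,8,9}→3  {6,9,10}→6  {7,8,9}→1  {8,9,10}→3
  4 left: {2,4,6,9}→4  {2,4,6,10}→4  {3,4,6,10}→6  {3,6,9,10}→12  {3,8,9,10}→6  {4,6,8,9}→6  {4,6,9,10}→12  {5,7,8,9}→1  {6,7,8,9}→4  {6,8,9,10}→12  {7,8,9,10}→4
  5 left: {2,3,4,6,10}→10  {2,4,6,8,9}→10  {2,4,6,9,10}→20  {3,4,6,9,10}→30  {3,6,8,9,10}→30  {3,7,8,9,10}→10  {4,6,7,8,9}→10  {4,6,8,9,10}→30  {5,6,7,8,9}→5  {5,7,8,9,10}→5  {6,7,8,9,10}→20
  6 left: {1,2,3,4,6,10}→10  {2,3,4,6,9,10}→60  {2,4,6,7,8,9}→20  {2,4,6,8,9,10}→60  {3,4,6,8,9,10}→90  {3,5,7,8,9,10}→15  {3,6,7,8,9,10}→60  {4,5,6,7,8,9}→15  {4,6,7,8,9,10}→60  {5,6,7,8,9,10}→30
  7 left: {0,1,2,3,4,6,10}→10  {1,2,3,4,6,9,10}→70  {2,3,4,6,8,9,10}→210  {2,4,5,6,7,8,9}→35  {2,4,6,7,8,9,10}→140  {3,4,6,7,8,9,10}→210  {3,5,6,7,8,9,10}→105  {4,5,6,7,8,9,10}→105
  8 left: {0,1,2,3,4,6,9,10}→80  {1,2,3,4,6,8,9,10}→280  {2,3,4,6,7,8,9,10}→560  {2,4,5,6,7,8,9,10}→280  {3,4,5,6,7,8,9,10}→420
  9 left: {0,1,2,3,4,6,8,9,10}→360  {1,2,3,4,6,7,8,9,10}→840  {2,3,4,5,6,7,8,9,10}→1260
  placing 0:b first → 2100 extensions
  placing 5:i first → 1200 extensions
total linear extensions = 3300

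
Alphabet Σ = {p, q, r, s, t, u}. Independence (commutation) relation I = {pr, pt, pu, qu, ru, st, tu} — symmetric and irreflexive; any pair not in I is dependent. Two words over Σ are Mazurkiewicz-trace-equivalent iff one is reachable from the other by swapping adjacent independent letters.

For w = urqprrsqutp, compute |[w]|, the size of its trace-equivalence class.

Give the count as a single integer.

0(u) covers ∅
1(r) covers ∅
2(q) covers 1:r
3(p) covers 2:q
4(r) covers 2:q
5(r) covers 4:r
6(s) covers 0:u, 3:p, 5:r
7(q) covers 6:s
8(u) covers 6:s
9(t) covers 7:q
10(p) covers 7:q
floor of heap: 0:u, 1:r
completions by unplaced set U, small U first (add the entries for U minus each lowest piece of U):
  |U|=1: {8}:1  {9}:1  {10}:1
  |U|=2: {8,9}:2  {8,10}:2  {9,10}:2
  |U|=3: {7,9,10}:2  {8,9,10}:6
  |U|=4: {7,8,9,10}:8
  |U|=5: {6,7,8,9,10}:8
  |U|=6: {0,6,7,8,9,10}:8  {3,6,7,8,9,10}:8  {5,6,7,8,9,10}:8
  |U|=7: {0,3,6,7,8,9,10}:16  {0,5,6,7,8,9,10}:16  {3,5,6,7,8,9,10}:16  {4,5,6,7,8,9,10}:8
  |U|=8: {0,3,5,6,7,8,9,10}:48  {0,4,5,6,7,8,9,10}:24  {3,4,5,6,7,8,9,10}:24
  |U|=9: {0,3,4,5,6,7,8,9,10}:96  {2,3,4,5,6,7,8,9,10}:24
  start at 0(u): 24
  start at 1(r): 120
sum over floor = 144

144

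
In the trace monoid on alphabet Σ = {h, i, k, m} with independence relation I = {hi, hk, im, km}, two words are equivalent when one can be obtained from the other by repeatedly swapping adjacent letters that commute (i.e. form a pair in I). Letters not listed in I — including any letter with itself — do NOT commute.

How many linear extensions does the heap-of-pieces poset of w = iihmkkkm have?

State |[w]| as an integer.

56

#0=i has no predecessor
#1=i depends on [0:i]
#2=h has no predecessor
#3=m depends on [2:h]
#4=k depends on [1:i]
#5=k depends on [4:k]
#6=k depends on [5:k]
#7=m depends on [3:m]
sources: [0:i, 2:h]
N(rest) = Σ N(rest − s) over sources s of rest; N(one piece) = 1:
  size 1 → [6]=1  [7]=1
  size 2 → [3,7]=1  [5,6]=1  [6,7]=2
  size 3 → [2,3,7]=1  [3,6,7]=3  [4,5,6]=1  [5,6,7]=3
  size 4 → [1,4,5,6]=1  [2,3,6,7]=4  [3,5,6,7]=6  [4,5,6,7]=4
  size 5 → [0,1,4,5,6]=1  [1,4,5,6,7]=5  [2,3,5,6,7]=10  [3,4,5,6,7]=10
  size 6 → [0,1,4,5,6,7]=6  [1,3,4,5,6,7]=15  [2,3,4,5,6,7]=20
  first=0(i) contributes 35
  first=2(h) contributes 21
|[w]| = 56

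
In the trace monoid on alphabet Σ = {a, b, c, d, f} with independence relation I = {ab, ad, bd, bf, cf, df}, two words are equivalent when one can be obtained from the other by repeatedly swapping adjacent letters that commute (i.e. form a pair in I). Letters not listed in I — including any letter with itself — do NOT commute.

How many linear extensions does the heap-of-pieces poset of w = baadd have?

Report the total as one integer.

drop 0:b onto floor
drop 1:a onto floor
drop 2:a onto {1:a}
drop 3:d onto floor
drop 4:d onto {3:d}
ground layer = {0:b, 1:a, 3:d}
drop-orders for the pieces not yet dropped (sum over which currently-grounded one goes next):
  1 to go: {0} 1  {2} 1  {4} 1
  2 to go: {0,2} 2  {0,4} 2  {1,2} 1  {2,4} 2  {3,4} 1
  3 to go: {0,1,2} 3  {0,2,4} 6  {0,3,4} 3  {1,2,4} 3  {2,3,4} 3
  if 0:b drops first: 6 orders
  if 1:a drops first: 12 orders
  if 3:d drops first: 12 orders
heap linearizations: 30

30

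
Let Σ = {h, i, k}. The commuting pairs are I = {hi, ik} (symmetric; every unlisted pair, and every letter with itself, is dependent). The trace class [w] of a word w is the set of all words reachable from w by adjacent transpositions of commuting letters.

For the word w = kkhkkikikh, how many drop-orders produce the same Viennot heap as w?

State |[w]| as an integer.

drop 0:k onto floor
drop 1:k onto {0:k}
drop 2:h onto {1:k}
drop 3:k onto {2:h}
drop 4:k onto {3:k}
drop 5:i onto floor
drop 6:k onto {4:k}
drop 7:i onto {5:i}
drop 8:k onto {6:k}
drop 9:h onto {8:k}
ground layer = {0:k, 5:i}
drop-orders for the pieces not yet dropped (sum over which currently-grounded one goes next):
  1 to go: {7} 1  {9} 1
  2 to go: {5,7} 1  {7,9} 2  {8,9} 1
  3 to go: {5,7,9} 3  {6,8,9} 1  {7,8,9} 3
  4 to go: {4,6,8,9} 1  {5,7,8,9} 6  {6,7,8,9} 4
  5 to go: {3,4,6,8,9} 1  {4,6,7,8,9} 5  {5,6,7,8,9} 10
  6 to go: {2,3,4,6,8,9} 1  {3,4,6,7,8,9} 6  {4,5,6,7,8,9} 15
  7 to go: {1,2,3,4,6,8,9} 1  {2,3,4,6,7,8,9} 7  {3,4,5,6,7,8,9} 21
  8 to go: {0,1,2,3,4,6,8,9} 1  {1,2,3,4,6,7,8,9} 8  {2,3,4,5,6,7,8,9} 28
  if 0:k drops first: 36 orders
  if 5:i drops first: 9 orders
heap linearizations: 45

45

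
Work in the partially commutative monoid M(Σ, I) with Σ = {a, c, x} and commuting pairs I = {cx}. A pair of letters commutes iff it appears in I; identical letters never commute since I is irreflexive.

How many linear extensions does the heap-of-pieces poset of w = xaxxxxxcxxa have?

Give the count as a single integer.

8

drop 0:x onto floor
drop 1:a onto {0:x}
drop 2:x onto {1:a}
drop 3:x onto {2:x}
drop 4:x onto {3:x}
drop 5:x onto {4:x}
drop 6:x onto {5:x}
drop 7:c onto {1:a}
drop 8:x onto {6:x}
drop 9:x onto {8:x}
drop 10:a onto {7:c, 9:x}
ground layer = {0:x}
drop-orders for the pieces not yet dropped (sum over which currently-grounded one goes next):
  1 to go: {10} 1
  2 to go: {7,10} 1  {9,10} 1
  3 to go: {7,9,10} 2  {8,9,10} 1
  4 to go: {6,8,9,10} 1  {7,8,9,10} 3
  5 to go: {5,6,8,9,10} 1  {6,7,8,9,10} 4
  6 to go: {4,5,6,8,9,10} 1  {5,6,7,8,9,10} 5
  7 to go: {3,4,5,6,8,9,10} 1  {4,5,6,7,8,9,10} 6
  8 to go: {2,3,4,5,6,8,9,10} 1  {3,4,5,6,7,8,9,10} 7
  9 to go: {2,3,4,5,6,7,8,9,10} 8
  if 0:x drops first: 8 orders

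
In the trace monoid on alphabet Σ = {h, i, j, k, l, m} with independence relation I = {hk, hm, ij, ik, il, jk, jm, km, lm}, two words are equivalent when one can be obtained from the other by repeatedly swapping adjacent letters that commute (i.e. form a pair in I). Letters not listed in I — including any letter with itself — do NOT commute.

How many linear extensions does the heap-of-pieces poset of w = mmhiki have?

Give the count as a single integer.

18

0(m) covers ∅
1(m) covers 0:m
2(h) covers ∅
3(i) covers 1:m, 2:h
4(k) covers ∅
5(i) covers 3:i
floor of heap: 0:m, 2:h, 4:k
completions by unplaced set U, small U first (add the entries for U minus each lowest piece of U):
  |U|=1: {4}:1  {5}:1
  |U|=2: {3,5}:1  {4,5}:2
  |U|=3: {1,3,5}:1  {2,3,5}:1  {3,4,5}:3
  |U|=4: {0,1,3,5}:1  {1,2,3,5}:2  {1,3,4,5}:4  {2,3,4,5}:4
  start at 0(m): 10
  start at 2(h): 5
  start at 4(k): 3
sum over floor = 18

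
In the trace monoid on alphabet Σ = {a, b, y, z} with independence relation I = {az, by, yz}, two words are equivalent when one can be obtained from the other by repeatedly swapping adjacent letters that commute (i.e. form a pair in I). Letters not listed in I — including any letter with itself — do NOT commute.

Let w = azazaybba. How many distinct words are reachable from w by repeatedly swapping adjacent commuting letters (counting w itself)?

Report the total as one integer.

piece 0:a — minimal
piece 1:z — minimal
piece 2:a rests on {0:a}
piece 3:z rests on {1:z}
piece 4:a rests on {2:a}
piece 5:y rests on {4:a}
piece 6:b rests on {3:z, 4:a}
piece 7:b rests on {6:b}
piece 8:a rests on {5:y, 7:b}
minimal pieces: {0:a, 1:z}
ways to finish when only these pieces remain (= sum over removing one remaining piece with nothing left below it):
  1 left: {8}→1
  2 left: {5,8}→1  {7,8}→1
  3 left: {5,7,8}→2  {6,7,8}→1
  4 left: {3,6,7,8}→1  {5,6,7,8}→3
  5 left: {1,3,6,7,8}→1  {3,5,6,7,8}→4  {4,5,6,7,8}→3
  6 left: {1,3,5,6,7,8}→5  {2,4,5,6,7,8}→3  {3,4,5,6,7,8}→7
  7 left: {0,2,4,5,6,7,8}→3  {1,3,4,5,6,7,8}→12  {2,3,4,5,6,7,8}→10
  placing 0:a first → 22 extensions
  placing 1:z first → 13 extensions
total linear extensions = 35

35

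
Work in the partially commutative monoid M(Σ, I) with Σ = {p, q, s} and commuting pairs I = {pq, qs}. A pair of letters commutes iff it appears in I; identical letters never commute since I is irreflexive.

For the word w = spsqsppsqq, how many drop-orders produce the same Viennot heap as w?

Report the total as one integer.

120

#0=s has no predecessor
#1=p depends on [0:s]
#2=s depends on [1:p]
#3=q has no predecessor
#4=s depends on [2:s]
#5=p depends on [4:s]
#6=p depends on [5:p]
#7=s depends on [6:p]
#8=q depends on [3:q]
#9=q depends on [8:q]
sources: [0:s, 3:q]
N(rest) = Σ N(rest − s) over sources s of rest; N(one piece) = 1:
  size 1 → [7]=1  [9]=1
  size 2 → [6,7]=1  [7,9]=2  [8,9]=1
  size 3 → [3,8,9]=1  [5,6,7]=1  [6,7,9]=3  [7,8,9]=3
  size 4 → [3,7,8,9]=4  [4,5,6,7]=1  [5,6,7,9]=4  [6,7,8,9]=6
  size 5 → [2,4,5,6,7]=1  [3,6,7,8,9]=10  [4,5,6,7,9]=5  [5,6,7,8,9]=10
  size 6 → [1,2,4,5,6,7]=1  [2,4,5,6,7,9]=6  [3,5,6,7,8,9]=20  [4,5,6,7,8,9]=15
  size 7 → [0,1,2,4,5,6,7]=1  [1,2,4,5,6,7,9]=7  [2,4,5,6,7,8,9]=21  [3,4,5,6,7,8,9]=35
  size 8 → [0,1,2,4,5,6,7,9]=8  [1,2,4,5,6,7,8,9]=28  [2,3,4,5,6,7,8,9]=56
  first=0(s) contributes 84
  first=3(q) contributes 36
|[w]| = 120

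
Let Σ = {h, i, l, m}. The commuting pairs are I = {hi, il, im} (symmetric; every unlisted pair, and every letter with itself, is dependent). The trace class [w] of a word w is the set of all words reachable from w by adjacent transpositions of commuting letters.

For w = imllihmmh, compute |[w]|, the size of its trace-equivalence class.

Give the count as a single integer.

36

0(i) covers ∅
1(m) covers ∅
2(l) covers 1:m
3(l) covers 2:l
4(i) covers 0:i
5(h) covers 3:l
6(m) covers 5:h
7(m) covers 6:m
8(h) covers 7:m
floor of heap: 0:i, 1:m
completions by unplaced set U, small U first (add the entries for U minus each lowest piece of U):
  |U|=1: {4}:1  {8}:1
  |U|=2: {0,4}:1  {4,8}:2  {7,8}:1
  |U|=3: {0,4,8}:3  {4,7,8}:3  {6,7,8}:1
  |U|=4: {0,4,7,8}:6  {4,6,7,8}:4  {5,6,7,8}:1
  |U|=5: {0,4,6,7,8}:10  {3,5,6,7,8}:1  {4,5,6,7,8}:5
  |U|=6: {0,4,5,6,7,8}:15  {2,3,5,6,7,8}:1  {3,4,5,6,7,8}:6
  |U|=7: {0,3,4,5,6,7,8}:21  {1,2,3,5,6,7,8}:1  {2,3,4,5,6,7,8}:7
  start at 0(i): 8
  start at 1(m): 28
sum over floor = 36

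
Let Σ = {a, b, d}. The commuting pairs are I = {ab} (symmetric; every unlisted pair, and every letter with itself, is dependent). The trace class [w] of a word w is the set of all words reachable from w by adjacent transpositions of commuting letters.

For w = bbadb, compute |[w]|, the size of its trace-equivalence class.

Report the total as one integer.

3

#0=b has no predecessor
#1=b depends on [0:b]
#2=a has no predecessor
#3=d depends on [1:b, 2:a]
#4=b depends on [3:d]
sources: [0:b, 2:a]
N(rest) = Σ N(rest − s) over sources s of rest; N(one piece) = 1:
  size 1 → [4]=1
  size 2 → [3,4]=1
  size 3 → [1,3,4]=1  [2,3,4]=1
  first=0(b) contributes 2
  first=2(a) contributes 1
|[w]| = 3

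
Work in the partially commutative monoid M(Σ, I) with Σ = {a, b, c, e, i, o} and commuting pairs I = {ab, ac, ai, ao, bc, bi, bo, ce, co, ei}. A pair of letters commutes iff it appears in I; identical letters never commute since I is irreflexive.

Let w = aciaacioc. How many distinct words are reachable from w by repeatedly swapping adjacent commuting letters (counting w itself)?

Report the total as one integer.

0(a) covers ∅
1(c) covers ∅
2(i) covers 1:c
3(a) covers 0:a
4(a) covers 3:a
5(c) covers 2:i
6(i) covers 5:c
7(o) covers 6:i
8(c) covers 6:i
floor of heap: 0:a, 1:c
completions by unplaced set U, small U first (add the entries for U minus each lowest piece of U):
  |U|=1: {4}:1  {7}:1  {8}:1
  |U|=2: {3,4}:1  {4,7}:2  {4,8}:2  {7,8}:2
  |U|=3: {0,3,4}:1  {3,4,7}:3  {3,4,8}:3  {4,7,8}:6  {6,7,8}:2
  |U|=4: {0,3,4,7}:4  {0,3,4,8}:4  {3,4,7,8}:12  {4,6,7,8}:8  {5,6,7,8}:2
  |U|=5: {0,3,4,7,8}:20  {2,5,6,7,8}:2  {3,4,6,7,8}:20  {4,5,6,7,8}:10
  |U|=6: {0,3,4,6,7,8}:40  {1,2,5,6,7,8}:2  {2,4,5,6,7,8}:12  {3,4,5,6,7,8}:30
  |U|=7: {0,3,4,5,6,7,8}:70  {1,2,4,5,6,7,8}:14  {2,3,4,5,6,7,8}:42
  start at 0(a): 56
  start at 1(c): 112
sum over floor = 168

168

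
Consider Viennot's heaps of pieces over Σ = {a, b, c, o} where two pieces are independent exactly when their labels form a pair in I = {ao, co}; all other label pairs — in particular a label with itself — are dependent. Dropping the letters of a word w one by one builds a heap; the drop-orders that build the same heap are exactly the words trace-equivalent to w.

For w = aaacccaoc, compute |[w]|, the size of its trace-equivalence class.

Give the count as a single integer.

9

drop 0:a onto floor
drop 1:a onto {0:a}
drop 2:a onto {1:a}
drop 3:c onto {2:a}
drop 4:c onto {3:c}
drop 5:c onto {4:c}
drop 6:a onto {5:c}
drop 7:o onto floor
drop 8:c onto {6:a}
ground layer = {0:a, 7:o}
drop-orders for the pieces not yet dropped (sum over which currently-grounded one goes next):
  1 to go: {7} 1  {8} 1
  2 to go: {6,8} 1  {7,8} 2
  3 to go: {5,6,8} 1  {6,7,8} 3
  4 to go: {4,5,6,8} 1  {5,6,7,8} 4
  5 to go: {3,4,5,6,8} 1  {4,5,6,7,8} 5
  6 to go: {2,3,4,5,6,8} 1  {3,4,5,6,7,8} 6
  7 to go: {1,2,3,4,5,6,8} 1  {2,3,4,5,6,7,8} 7
  if 0:a drops first: 8 orders
  if 7:o drops first: 1 orders
heap linearizations: 9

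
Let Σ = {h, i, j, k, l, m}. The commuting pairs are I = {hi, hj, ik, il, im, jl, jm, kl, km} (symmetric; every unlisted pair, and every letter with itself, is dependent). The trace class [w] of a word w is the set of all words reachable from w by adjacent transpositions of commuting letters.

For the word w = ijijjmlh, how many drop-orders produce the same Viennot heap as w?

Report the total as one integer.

0(i) covers ∅
1(j) covers 0:i
2(i) covers 1:j
3(j) covers 2:i
4(j) covers 3:j
5(m) covers ∅
6(l) covers 5:m
7(h) covers 6:l
floor of heap: 0:i, 5:m
completions by unplaced set U, small U first (add the entries for U minus each lowest piece of U):
  |U|=1: {4}:1  {7}:1
  |U|=2: {3,4}:1  {4,7}:2  {6,7}:1
  |U|=3: {2,3,4}:1  {3,4,7}:3  {4,6,7}:3  {5,6,7}:1
  |U|=4: {1,2,3,4}:1  {2,3,4,7}:4  {3,4,6,7}:6  {4,5,6,7}:4
  |U|=5: {0,1,2,3,4}:1  {1,2,3,4,7}:5  {2,3,4,6,7}:10  {3,4,5,6,7}:10
  |U|=6: {0,1,2,3,4,7}:6  {1,2,3,4,6,7}:15  {2,3,4,5,6,7}:20
  start at 0(i): 35
  start at 5(m): 21
sum over floor = 56

56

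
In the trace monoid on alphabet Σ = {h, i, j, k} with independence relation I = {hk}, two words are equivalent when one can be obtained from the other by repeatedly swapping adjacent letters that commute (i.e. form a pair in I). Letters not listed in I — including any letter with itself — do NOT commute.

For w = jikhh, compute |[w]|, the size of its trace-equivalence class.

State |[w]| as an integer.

3

piece 0:j — minimal
piece 1:i rests on {0:j}
piece 2:k rests on {1:i}
piece 3:h rests on {1:i}
piece 4:h rests on {3:h}
minimal pieces: {0:j}
ways to finish when only these pieces remain (= sum over removing one remaining piece with nothing left below it):
  1 left: {2}→1  {4}→1
  2 left: {2,4}→2  {3,4}→1
  3 left: {2,3,4}→3
  placing 0:j first → 3 extensions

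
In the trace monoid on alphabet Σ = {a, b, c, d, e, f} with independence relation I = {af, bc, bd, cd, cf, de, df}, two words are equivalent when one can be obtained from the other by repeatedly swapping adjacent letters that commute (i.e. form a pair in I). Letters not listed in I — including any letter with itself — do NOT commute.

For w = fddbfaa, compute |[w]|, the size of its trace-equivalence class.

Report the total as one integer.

22

0(f) covers ∅
1(d) covers ∅
2(d) covers 1:d
3(b) covers 0:f
4(f) covers 3:b
5(a) covers 2:d, 3:b
6(a) covers 5:a
floor of heap: 0:f, 1:d
completions by unplaced set U, small U first (add the entries for U minus each lowest piece of U):
  |U|=1: {4}:1  {6}:1
  |U|=2: {4,6}:2  {5,6}:1
  |U|=3: {2,5,6}:1  {4,5,6}:3
  |U|=4: {1,2,5,6}:1  {2,4,5,6}:4  {3,4,5,6}:3
  |U|=5: {0,3,4,5,6}:3  {1,2,4,5,6}:5  {2,3,4,5,6}:7
  start at 0(f): 12
  start at 1(d): 10
sum over floor = 22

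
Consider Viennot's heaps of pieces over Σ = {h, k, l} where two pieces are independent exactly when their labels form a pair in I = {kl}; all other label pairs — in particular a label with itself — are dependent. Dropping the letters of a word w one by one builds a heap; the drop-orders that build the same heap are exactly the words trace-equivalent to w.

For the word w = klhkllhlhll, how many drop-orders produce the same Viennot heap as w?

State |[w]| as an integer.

6

drop 0:k onto floor
drop 1:l onto floor
drop 2:h onto {0:k, 1:l}
drop 3:k onto {2:h}
drop 4:l onto {2:h}
drop 5:l onto {4:l}
drop 6:h onto {3:k, 5:l}
drop 7:l onto {6:h}
drop 8:h onto {7:l}
drop 9:l onto {8:h}
drop 10:l onto {9:l}
ground layer = {0:k, 1:l}
drop-orders for the pieces not yet dropped (sum over which currently-grounded one goes next):
  1 to go: {10} 1
  2 to go: {9,10} 1
  3 to go: {8,9,10} 1
  4 to go: {7,8,9,10} 1
  5 to go: {6,7,8,9,10} 1
  6 to go: {3,6,7,8,9,10} 1  {5,6,7,8,9,10} 1
  7 to go: {3,5,6,7,8,9,10} 2  {4,5,6,7,8,9,10} 1
  8 to go: {3,4,5,6,7,8,9,10} 3
  9 to go: {2,3,4,5,6,7,8,9,10} 3
  if 0:k drops first: 3 orders
  if 1:l drops first: 3 orders
heap linearizations: 6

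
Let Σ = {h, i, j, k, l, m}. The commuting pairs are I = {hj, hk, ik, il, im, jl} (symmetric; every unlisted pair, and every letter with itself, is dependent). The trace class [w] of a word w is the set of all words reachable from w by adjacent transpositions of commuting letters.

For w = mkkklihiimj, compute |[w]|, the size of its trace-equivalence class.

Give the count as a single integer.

piece 0:m — minimal
piece 1:k rests on {0:m}
piece 2:k rests on {1:k}
piece 3:k rests on {2:k}
piece 4:l rests on {3:k}
piece 5:i — minimal
piece 6:h rests on {4:l, 5:i}
piece 7:i rests on {6:h}
piece 8:i rests on {7:i}
piece 9:m rests on {6:h}
piece 10:j rests on {8:i, 9:m}
minimal pieces: {0:m, 5:i}
ways to finish when only these pieces remain (= sum over removing one remaining piece with nothing left below it):
  1 left: {10}→1
  2 left: {8,10}→1  {9,10}→1
  3 left: {7,8,10}→1  {8,9,10}→2
  4 left: {7,8,9,10}→3
  5 left: {6,7,8,9,10}→3
  6 left: {4,6,7,8,9,10}→3  {5,6,7,8,9,10}→3
  7 left: {3,4,6,7,8,9,10}→3  {4,5,6,7,8,9,10}→6
  8 left: {2,3,4,6,7,8,9,10}→3  {3,4,5,6,7,8,9,10}→9
  9 left: {1,2,3,4,6,7,8,9,10}→3  {2,3,4,5,6,7,8,9,10}→12
  placing 0:m first → 15 extensions
  placing 5:i first → 3 extensions
total linear extensions = 18

18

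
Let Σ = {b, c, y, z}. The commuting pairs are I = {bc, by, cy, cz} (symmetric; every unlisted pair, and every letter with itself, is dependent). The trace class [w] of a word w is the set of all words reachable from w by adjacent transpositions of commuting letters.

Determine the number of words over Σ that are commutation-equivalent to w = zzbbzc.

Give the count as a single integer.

6

drop 0:z onto floor
drop 1:z onto {0:z}
drop 2:b onto {1:z}
drop 3:b onto {2:b}
drop 4:z onto {3:b}
drop 5:c onto floor
ground layer = {0:z, 5:c}
drop-orders for the pieces not yet dropped (sum over which currently-grounded one goes next):
  1 to go: {4} 1  {5} 1
  2 to go: {3,4} 1  {4,5} 2
  3 to go: {2,3,4} 1  {3,4,5} 3
  4 to go: {1,2,3,4} 1  {2,3,4,5} 4
  if 0:z drops first: 5 orders
  if 5:c drops first: 1 orders
heap linearizations: 6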